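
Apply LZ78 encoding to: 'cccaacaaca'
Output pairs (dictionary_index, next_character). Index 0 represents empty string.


LZ78 encoding steps:
Dictionary: {0: ''}
Step 1: w='' (idx 0), next='c' -> output (0, 'c'), add 'c' as idx 1
Step 2: w='c' (idx 1), next='c' -> output (1, 'c'), add 'cc' as idx 2
Step 3: w='' (idx 0), next='a' -> output (0, 'a'), add 'a' as idx 3
Step 4: w='a' (idx 3), next='c' -> output (3, 'c'), add 'ac' as idx 4
Step 5: w='a' (idx 3), next='a' -> output (3, 'a'), add 'aa' as idx 5
Step 6: w='c' (idx 1), next='a' -> output (1, 'a'), add 'ca' as idx 6


Encoded: [(0, 'c'), (1, 'c'), (0, 'a'), (3, 'c'), (3, 'a'), (1, 'a')]


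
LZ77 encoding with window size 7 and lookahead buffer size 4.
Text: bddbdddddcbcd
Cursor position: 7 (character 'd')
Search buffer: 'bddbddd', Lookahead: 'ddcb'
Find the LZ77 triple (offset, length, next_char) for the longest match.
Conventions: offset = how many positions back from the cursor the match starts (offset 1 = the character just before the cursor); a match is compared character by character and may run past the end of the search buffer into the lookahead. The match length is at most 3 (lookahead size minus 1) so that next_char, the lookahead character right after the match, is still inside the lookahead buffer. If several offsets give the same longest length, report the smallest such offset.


Try each offset into the search buffer:
  offset=1 (pos 6, char 'd'): match length 2
  offset=2 (pos 5, char 'd'): match length 2
  offset=3 (pos 4, char 'd'): match length 2
  offset=4 (pos 3, char 'b'): match length 0
  offset=5 (pos 2, char 'd'): match length 1
  offset=6 (pos 1, char 'd'): match length 2
  offset=7 (pos 0, char 'b'): match length 0
Longest match has length 2, found at offsets 1, 2, 3, 6; take the smallest, offset 1.
next_char = character at position 7 + 2 = 9 -> 'c'

Best match: offset=1, length=2 (matching 'dd' starting at position 6)
LZ77 triple: (1, 2, 'c')


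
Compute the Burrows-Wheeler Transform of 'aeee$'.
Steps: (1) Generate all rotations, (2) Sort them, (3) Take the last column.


Rotations (sorted):
  0: $aeee -> last char: e
  1: aeee$ -> last char: $
  2: e$aee -> last char: e
  3: ee$ae -> last char: e
  4: eee$a -> last char: a


BWT = e$eea


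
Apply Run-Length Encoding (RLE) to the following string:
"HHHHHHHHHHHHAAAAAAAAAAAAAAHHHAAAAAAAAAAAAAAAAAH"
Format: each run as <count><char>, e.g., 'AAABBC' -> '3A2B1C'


Scanning runs left to right:
  i=0: run of 'H' x 12 -> '12H'
  i=12: run of 'A' x 14 -> '14A'
  i=26: run of 'H' x 3 -> '3H'
  i=29: run of 'A' x 17 -> '17A'
  i=46: run of 'H' x 1 -> '1H'

RLE = 12H14A3H17A1H


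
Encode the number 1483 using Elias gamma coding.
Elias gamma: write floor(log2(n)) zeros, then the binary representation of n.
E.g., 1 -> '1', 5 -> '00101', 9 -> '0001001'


num_bits = floor(log2(1483)) + 1 = 11
leading_zeros = num_bits - 1 = 10
binary(1483) = 10111001011

Elias gamma(1483) = '0000000000' + '10111001011' = 000000000010111001011 (21 bits)


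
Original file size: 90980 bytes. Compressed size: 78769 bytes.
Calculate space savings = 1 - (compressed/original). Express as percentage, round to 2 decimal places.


ratio = compressed/original = 78769/90980 = 0.865784
savings = 1 - ratio = 1 - 0.865784 = 0.134216
as a percentage: 0.134216 * 100 = 13.42%

Space savings = 1 - 78769/90980 = 13.42%


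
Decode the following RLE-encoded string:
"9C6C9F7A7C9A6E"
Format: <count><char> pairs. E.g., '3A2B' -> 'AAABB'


Expanding each <count><char> pair:
  9C -> 'CCCCCCCCC'
  6C -> 'CCCCCC'
  9F -> 'FFFFFFFFF'
  7A -> 'AAAAAAA'
  7C -> 'CCCCCCC'
  9A -> 'AAAAAAAAA'
  6E -> 'EEEEEE'

Decoded = CCCCCCCCCCCCCCCFFFFFFFFFAAAAAAACCCCCCCAAAAAAAAAEEEEEE


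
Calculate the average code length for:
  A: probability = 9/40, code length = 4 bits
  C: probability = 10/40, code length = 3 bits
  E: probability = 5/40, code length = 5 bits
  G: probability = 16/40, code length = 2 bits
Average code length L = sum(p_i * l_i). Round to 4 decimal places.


Weighted contributions p_i * l_i:
  A: (9/40) * 4 = 36/40
  C: (10/40) * 3 = 30/40
  E: (5/40) * 5 = 25/40
  G: (16/40) * 2 = 32/40
Sum = (36 + 30 + 25 + 32)/40 = 123/40

L = 123/40 = 3.0750 bits/symbol


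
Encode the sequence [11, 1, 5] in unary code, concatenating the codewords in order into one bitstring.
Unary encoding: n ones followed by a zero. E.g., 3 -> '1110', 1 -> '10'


Encode each number as n ones followed by a terminating 0:
  11 -> 111111111110 (12 bits)
  1 -> 10 (2 bits)
  5 -> 111110 (6 bits)
Total length = 12 + 2 + 6 = 20 bits.

Unary([11, 1, 5]) = 11111111111010111110 (20 bits)


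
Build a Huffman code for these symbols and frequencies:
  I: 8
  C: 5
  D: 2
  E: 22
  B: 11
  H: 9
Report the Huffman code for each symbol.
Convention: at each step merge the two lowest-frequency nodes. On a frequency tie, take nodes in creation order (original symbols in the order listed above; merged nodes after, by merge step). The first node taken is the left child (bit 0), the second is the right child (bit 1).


Huffman tree construction:
Step 1: Merge D(2) + C(5) = 7
Step 2: Merge (D+C)(7) + I(8) = 15
Step 3: Merge H(9) + B(11) = 20
Step 4: Merge ((D+C)+I)(15) + (H+B)(20) = 35
Step 5: Merge E(22) + (((D+C)+I)+(H+B))(35) = 57
Read each symbol's code off the tree from the root (left child = 0, right child = 1).

Codes:
  I: 101 (length 3)
  C: 1001 (length 4)
  D: 1000 (length 4)
  E: 0 (length 1)
  B: 111 (length 3)
  H: 110 (length 3)
Average code length: 134/57 = 2.3509 bits/symbol


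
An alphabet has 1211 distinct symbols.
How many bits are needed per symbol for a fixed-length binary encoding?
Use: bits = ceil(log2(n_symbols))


log2(1211) = 10.242
Bracket: 2^10 = 1024 < 1211 <= 2^11 = 2048
So ceil(log2(1211)) = 11

bits = ceil(log2(1211)) = ceil(10.242) = 11 bits


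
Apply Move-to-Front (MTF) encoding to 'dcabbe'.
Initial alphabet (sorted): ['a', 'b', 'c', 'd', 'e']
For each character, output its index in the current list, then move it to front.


MTF encoding:
'd': index 3 in ['a', 'b', 'c', 'd', 'e'] -> ['d', 'a', 'b', 'c', 'e']
'c': index 3 in ['d', 'a', 'b', 'c', 'e'] -> ['c', 'd', 'a', 'b', 'e']
'a': index 2 in ['c', 'd', 'a', 'b', 'e'] -> ['a', 'c', 'd', 'b', 'e']
'b': index 3 in ['a', 'c', 'd', 'b', 'e'] -> ['b', 'a', 'c', 'd', 'e']
'b': index 0 in ['b', 'a', 'c', 'd', 'e'] -> ['b', 'a', 'c', 'd', 'e']
'e': index 4 in ['b', 'a', 'c', 'd', 'e'] -> ['e', 'b', 'a', 'c', 'd']


Output: [3, 3, 2, 3, 0, 4]


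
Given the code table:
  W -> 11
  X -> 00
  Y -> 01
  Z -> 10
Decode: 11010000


Decoding:
11 -> W
01 -> Y
00 -> X
00 -> X


Result: WYXX


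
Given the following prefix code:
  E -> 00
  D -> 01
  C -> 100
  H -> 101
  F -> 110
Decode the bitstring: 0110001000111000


Decoding step by step:
Bits 01 -> D
Bits 100 -> C
Bits 01 -> D
Bits 00 -> E
Bits 01 -> D
Bits 110 -> F
Bits 00 -> E


Decoded message: DCDEDFE


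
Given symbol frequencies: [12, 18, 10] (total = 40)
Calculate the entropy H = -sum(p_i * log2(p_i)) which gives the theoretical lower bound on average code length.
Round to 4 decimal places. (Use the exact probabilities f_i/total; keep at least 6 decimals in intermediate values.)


Per-symbol terms -p_i * log2(p_i) with p_i = f_i/40:
  p = 12/40 = 0.300000: log2(p) = -1.736966, -p*log2(p) = 0.521090
  p = 18/40 = 0.450000: log2(p) = -1.152003, -p*log2(p) = 0.518401
  p = 10/40 = 0.250000: log2(p) = -2.000000, -p*log2(p) = 0.500000
H = 0.521090 + 0.518401 + 0.500000 = 1.539491

H = 1.5395 bits/symbol


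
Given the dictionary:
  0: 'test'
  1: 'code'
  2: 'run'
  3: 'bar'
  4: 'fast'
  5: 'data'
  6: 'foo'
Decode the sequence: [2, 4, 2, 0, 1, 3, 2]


Look up each index in the dictionary:
  2 -> 'run'
  4 -> 'fast'
  2 -> 'run'
  0 -> 'test'
  1 -> 'code'
  3 -> 'bar'
  2 -> 'run'

Decoded: "run fast run test code bar run"


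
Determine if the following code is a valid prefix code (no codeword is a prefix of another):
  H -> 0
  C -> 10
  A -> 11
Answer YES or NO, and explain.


Checking each pair (does one codeword prefix another?):
  H='0' vs C='10': no prefix
  H='0' vs A='11': no prefix
  C='10' vs H='0': no prefix
  C='10' vs A='11': no prefix
  A='11' vs H='0': no prefix
  A='11' vs C='10': no prefix
No violation found over all pairs.

YES -- this is a valid prefix code. No codeword is a prefix of any other codeword.


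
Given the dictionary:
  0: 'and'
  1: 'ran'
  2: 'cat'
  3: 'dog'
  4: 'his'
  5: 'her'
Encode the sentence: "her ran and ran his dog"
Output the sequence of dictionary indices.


Look up each word in the dictionary:
  'her' -> 5
  'ran' -> 1
  'and' -> 0
  'ran' -> 1
  'his' -> 4
  'dog' -> 3

Encoded: [5, 1, 0, 1, 4, 3]


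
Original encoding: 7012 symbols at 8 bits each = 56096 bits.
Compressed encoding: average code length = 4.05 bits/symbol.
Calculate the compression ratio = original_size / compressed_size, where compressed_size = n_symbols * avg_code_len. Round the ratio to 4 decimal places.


original_size = n_symbols * orig_bits = 7012 * 8 = 56096 bits
compressed_size = n_symbols * avg_code_len = 7012 * 4.05 = 28398.6 bits
ratio = original_size / compressed_size = 56096 / 28398.6 = 1.9753

Compression ratio = 1.9753


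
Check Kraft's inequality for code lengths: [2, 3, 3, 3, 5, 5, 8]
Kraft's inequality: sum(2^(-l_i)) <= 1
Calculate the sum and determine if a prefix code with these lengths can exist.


Sum = 2^(-2) + 2^(-3) + 2^(-3) + 2^(-3) + 2^(-5) + 2^(-5) + 2^(-8)
    = 0.25 + 0.125 + 0.125 + 0.125 + 0.03125 + 0.03125 + 0.00390625
    = 177/256 = 0.69140625
Since 0.69140625 <= 1, Kraft's inequality IS satisfied.
A prefix code with these lengths CAN exist.

Kraft sum = 0.69140625. Satisfied.


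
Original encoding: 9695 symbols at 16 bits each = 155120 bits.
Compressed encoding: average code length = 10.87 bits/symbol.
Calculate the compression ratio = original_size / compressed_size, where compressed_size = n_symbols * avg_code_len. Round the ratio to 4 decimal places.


original_size = n_symbols * orig_bits = 9695 * 16 = 155120 bits
compressed_size = n_symbols * avg_code_len = 9695 * 10.87 = 105384.65 bits
ratio = original_size / compressed_size = 155120 / 105384.65 = 1.4719

Compression ratio = 1.4719


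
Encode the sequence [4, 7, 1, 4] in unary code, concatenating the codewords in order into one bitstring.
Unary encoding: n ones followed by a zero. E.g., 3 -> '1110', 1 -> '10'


Encode each number as n ones followed by a terminating 0:
  4 -> 11110 (5 bits)
  7 -> 11111110 (8 bits)
  1 -> 10 (2 bits)
  4 -> 11110 (5 bits)
Total length = 5 + 8 + 2 + 5 = 20 bits.

Unary([4, 7, 1, 4]) = 11110111111101011110 (20 bits)


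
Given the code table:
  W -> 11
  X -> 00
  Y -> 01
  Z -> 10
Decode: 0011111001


Decoding:
00 -> X
11 -> W
11 -> W
10 -> Z
01 -> Y


Result: XWWZY


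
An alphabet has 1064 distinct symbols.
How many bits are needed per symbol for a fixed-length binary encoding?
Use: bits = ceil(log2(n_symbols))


log2(1064) = 10.0553
Bracket: 2^10 = 1024 < 1064 <= 2^11 = 2048
So ceil(log2(1064)) = 11

bits = ceil(log2(1064)) = ceil(10.0553) = 11 bits


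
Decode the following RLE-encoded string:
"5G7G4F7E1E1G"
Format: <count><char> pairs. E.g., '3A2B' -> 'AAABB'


Expanding each <count><char> pair:
  5G -> 'GGGGG'
  7G -> 'GGGGGGG'
  4F -> 'FFFF'
  7E -> 'EEEEEEE'
  1E -> 'E'
  1G -> 'G'

Decoded = GGGGGGGGGGGGFFFFEEEEEEEEG


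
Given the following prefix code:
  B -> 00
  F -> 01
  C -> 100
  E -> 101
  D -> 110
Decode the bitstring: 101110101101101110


Decoding step by step:
Bits 101 -> E
Bits 110 -> D
Bits 101 -> E
Bits 101 -> E
Bits 101 -> E
Bits 110 -> D


Decoded message: EDEEED


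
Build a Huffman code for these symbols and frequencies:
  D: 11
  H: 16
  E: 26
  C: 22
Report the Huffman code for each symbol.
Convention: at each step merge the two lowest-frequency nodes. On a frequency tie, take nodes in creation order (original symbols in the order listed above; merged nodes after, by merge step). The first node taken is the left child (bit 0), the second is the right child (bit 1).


Huffman tree construction:
Step 1: Merge D(11) + H(16) = 27
Step 2: Merge C(22) + E(26) = 48
Step 3: Merge (D+H)(27) + (C+E)(48) = 75
Read each symbol's code off the tree from the root (left child = 0, right child = 1).

Codes:
  D: 00 (length 2)
  H: 01 (length 2)
  E: 11 (length 2)
  C: 10 (length 2)
Average code length: 150/75 = 2.0000 bits/symbol


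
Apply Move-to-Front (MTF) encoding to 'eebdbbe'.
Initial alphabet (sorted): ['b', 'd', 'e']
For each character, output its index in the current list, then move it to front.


MTF encoding:
'e': index 2 in ['b', 'd', 'e'] -> ['e', 'b', 'd']
'e': index 0 in ['e', 'b', 'd'] -> ['e', 'b', 'd']
'b': index 1 in ['e', 'b', 'd'] -> ['b', 'e', 'd']
'd': index 2 in ['b', 'e', 'd'] -> ['d', 'b', 'e']
'b': index 1 in ['d', 'b', 'e'] -> ['b', 'd', 'e']
'b': index 0 in ['b', 'd', 'e'] -> ['b', 'd', 'e']
'e': index 2 in ['b', 'd', 'e'] -> ['e', 'b', 'd']


Output: [2, 0, 1, 2, 1, 0, 2]


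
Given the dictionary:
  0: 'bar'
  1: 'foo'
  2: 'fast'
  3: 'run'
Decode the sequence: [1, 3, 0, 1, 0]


Look up each index in the dictionary:
  1 -> 'foo'
  3 -> 'run'
  0 -> 'bar'
  1 -> 'foo'
  0 -> 'bar'

Decoded: "foo run bar foo bar"


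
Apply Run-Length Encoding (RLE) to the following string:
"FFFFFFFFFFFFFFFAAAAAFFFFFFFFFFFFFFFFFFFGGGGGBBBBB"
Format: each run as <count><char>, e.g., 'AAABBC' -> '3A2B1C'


Scanning runs left to right:
  i=0: run of 'F' x 15 -> '15F'
  i=15: run of 'A' x 5 -> '5A'
  i=20: run of 'F' x 19 -> '19F'
  i=39: run of 'G' x 5 -> '5G'
  i=44: run of 'B' x 5 -> '5B'

RLE = 15F5A19F5G5B


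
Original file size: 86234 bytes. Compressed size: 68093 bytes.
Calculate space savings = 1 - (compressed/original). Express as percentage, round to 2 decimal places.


ratio = compressed/original = 68093/86234 = 0.789631
savings = 1 - ratio = 1 - 0.789631 = 0.210369
as a percentage: 0.210369 * 100 = 21.04%

Space savings = 1 - 68093/86234 = 21.04%


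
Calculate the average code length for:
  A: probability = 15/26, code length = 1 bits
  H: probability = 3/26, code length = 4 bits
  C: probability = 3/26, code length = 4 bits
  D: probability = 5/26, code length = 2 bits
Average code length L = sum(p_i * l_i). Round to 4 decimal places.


Weighted contributions p_i * l_i:
  A: (15/26) * 1 = 15/26
  H: (3/26) * 4 = 12/26
  C: (3/26) * 4 = 12/26
  D: (5/26) * 2 = 10/26
Sum = (15 + 12 + 12 + 10)/26 = 49/26

L = 49/26 = 1.8846 bits/symbol


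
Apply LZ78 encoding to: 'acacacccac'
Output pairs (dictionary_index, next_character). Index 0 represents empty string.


LZ78 encoding steps:
Dictionary: {0: ''}
Step 1: w='' (idx 0), next='a' -> output (0, 'a'), add 'a' as idx 1
Step 2: w='' (idx 0), next='c' -> output (0, 'c'), add 'c' as idx 2
Step 3: w='a' (idx 1), next='c' -> output (1, 'c'), add 'ac' as idx 3
Step 4: w='ac' (idx 3), next='c' -> output (3, 'c'), add 'acc' as idx 4
Step 5: w='c' (idx 2), next='a' -> output (2, 'a'), add 'ca' as idx 5
Step 6: w='c' (idx 2), end of input -> output (2, '')


Encoded: [(0, 'a'), (0, 'c'), (1, 'c'), (3, 'c'), (2, 'a'), (2, '')]


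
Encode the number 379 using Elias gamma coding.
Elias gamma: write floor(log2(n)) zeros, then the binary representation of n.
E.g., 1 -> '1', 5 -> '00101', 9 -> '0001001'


num_bits = floor(log2(379)) + 1 = 9
leading_zeros = num_bits - 1 = 8
binary(379) = 101111011

Elias gamma(379) = '00000000' + '101111011' = 00000000101111011 (17 bits)


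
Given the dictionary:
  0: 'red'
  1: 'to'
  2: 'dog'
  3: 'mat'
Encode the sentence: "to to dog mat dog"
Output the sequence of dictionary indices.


Look up each word in the dictionary:
  'to' -> 1
  'to' -> 1
  'dog' -> 2
  'mat' -> 3
  'dog' -> 2

Encoded: [1, 1, 2, 3, 2]


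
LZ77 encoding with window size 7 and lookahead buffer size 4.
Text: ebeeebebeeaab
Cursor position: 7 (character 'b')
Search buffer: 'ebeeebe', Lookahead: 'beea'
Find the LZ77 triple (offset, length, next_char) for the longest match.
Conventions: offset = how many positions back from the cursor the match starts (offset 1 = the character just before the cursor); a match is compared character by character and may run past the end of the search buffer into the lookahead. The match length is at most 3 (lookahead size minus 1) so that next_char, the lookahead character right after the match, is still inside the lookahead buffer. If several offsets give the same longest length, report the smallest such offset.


Try each offset into the search buffer:
  offset=1 (pos 6, char 'e'): match length 0
  offset=2 (pos 5, char 'b'): match length 2
  offset=3 (pos 4, char 'e'): match length 0
  offset=4 (pos 3, char 'e'): match length 0
  offset=5 (pos 2, char 'e'): match length 0
  offset=6 (pos 1, char 'b'): match length 3
  offset=7 (pos 0, char 'e'): match length 0
Longest match has length 3 at offset 6.
next_char = character at position 7 + 3 = 10 -> 'a'

Best match: offset=6, length=3 (matching 'bee' starting at position 1)
LZ77 triple: (6, 3, 'a')


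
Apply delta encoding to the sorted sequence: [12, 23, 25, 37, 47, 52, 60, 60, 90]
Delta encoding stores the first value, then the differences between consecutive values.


First value: 12
Deltas:
  23 - 12 = 11
  25 - 23 = 2
  37 - 25 = 12
  47 - 37 = 10
  52 - 47 = 5
  60 - 52 = 8
  60 - 60 = 0
  90 - 60 = 30


Delta encoded: [12, 11, 2, 12, 10, 5, 8, 0, 30]


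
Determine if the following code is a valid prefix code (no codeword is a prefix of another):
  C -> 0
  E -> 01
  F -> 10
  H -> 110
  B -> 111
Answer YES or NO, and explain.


Checking each pair (does one codeword prefix another?):
  C='0' vs E='01': prefix -- VIOLATION

NO -- this is NOT a valid prefix code. C (0) is a prefix of E (01).


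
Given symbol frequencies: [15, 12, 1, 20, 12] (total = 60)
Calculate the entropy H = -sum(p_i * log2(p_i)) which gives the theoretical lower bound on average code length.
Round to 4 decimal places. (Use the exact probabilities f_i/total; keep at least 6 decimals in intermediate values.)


Per-symbol terms -p_i * log2(p_i) with p_i = f_i/60:
  p = 15/60 = 0.250000: log2(p) = -2.000000, -p*log2(p) = 0.500000
  p = 12/60 = 0.200000: log2(p) = -2.321928, -p*log2(p) = 0.464386
  p = 1/60 = 0.016667: log2(p) = -5.906891, -p*log2(p) = 0.098448
  p = 20/60 = 0.333333: log2(p) = -1.584963, -p*log2(p) = 0.528321
  p = 12/60 = 0.200000: log2(p) = -2.321928, -p*log2(p) = 0.464386
H = 0.500000 + 0.464386 + 0.098448 + 0.528321 + 0.464386 = 2.055541

H = 2.0555 bits/symbol


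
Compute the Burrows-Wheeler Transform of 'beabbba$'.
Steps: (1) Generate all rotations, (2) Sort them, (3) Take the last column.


Rotations (sorted):
  0: $beabbba -> last char: a
  1: a$beabbb -> last char: b
  2: abbba$be -> last char: e
  3: ba$beabb -> last char: b
  4: bba$beab -> last char: b
  5: bbba$bea -> last char: a
  6: beabbba$ -> last char: $
  7: eabbba$b -> last char: b


BWT = abebba$b


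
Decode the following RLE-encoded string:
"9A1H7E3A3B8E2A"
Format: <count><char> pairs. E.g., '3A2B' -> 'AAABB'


Expanding each <count><char> pair:
  9A -> 'AAAAAAAAA'
  1H -> 'H'
  7E -> 'EEEEEEE'
  3A -> 'AAA'
  3B -> 'BBB'
  8E -> 'EEEEEEEE'
  2A -> 'AA'

Decoded = AAAAAAAAAHEEEEEEEAAABBBEEEEEEEEAA


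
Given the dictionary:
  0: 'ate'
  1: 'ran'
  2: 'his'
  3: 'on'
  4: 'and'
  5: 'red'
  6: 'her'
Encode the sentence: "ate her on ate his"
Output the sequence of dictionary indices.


Look up each word in the dictionary:
  'ate' -> 0
  'her' -> 6
  'on' -> 3
  'ate' -> 0
  'his' -> 2

Encoded: [0, 6, 3, 0, 2]


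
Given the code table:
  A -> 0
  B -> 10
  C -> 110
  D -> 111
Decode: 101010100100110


Decoding:
10 -> B
10 -> B
10 -> B
10 -> B
0 -> A
10 -> B
0 -> A
110 -> C


Result: BBBBABAC


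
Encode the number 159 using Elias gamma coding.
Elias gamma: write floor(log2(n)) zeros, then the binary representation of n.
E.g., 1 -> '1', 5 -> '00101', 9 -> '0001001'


num_bits = floor(log2(159)) + 1 = 8
leading_zeros = num_bits - 1 = 7
binary(159) = 10011111

Elias gamma(159) = '0000000' + '10011111' = 000000010011111 (15 bits)


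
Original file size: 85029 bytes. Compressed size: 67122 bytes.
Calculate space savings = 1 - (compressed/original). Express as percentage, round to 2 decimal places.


ratio = compressed/original = 67122/85029 = 0.789401
savings = 1 - ratio = 1 - 0.789401 = 0.210599
as a percentage: 0.210599 * 100 = 21.06%

Space savings = 1 - 67122/85029 = 21.06%


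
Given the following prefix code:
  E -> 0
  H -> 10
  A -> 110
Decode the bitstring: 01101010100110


Decoding step by step:
Bits 0 -> E
Bits 110 -> A
Bits 10 -> H
Bits 10 -> H
Bits 10 -> H
Bits 0 -> E
Bits 110 -> A


Decoded message: EAHHHEA


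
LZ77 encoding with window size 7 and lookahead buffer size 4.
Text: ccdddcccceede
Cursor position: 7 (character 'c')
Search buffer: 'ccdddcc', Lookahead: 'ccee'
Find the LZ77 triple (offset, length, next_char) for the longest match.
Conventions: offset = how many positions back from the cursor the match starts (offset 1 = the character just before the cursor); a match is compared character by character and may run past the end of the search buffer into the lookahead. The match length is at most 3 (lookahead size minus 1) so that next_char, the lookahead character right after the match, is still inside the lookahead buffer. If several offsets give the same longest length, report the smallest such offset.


Try each offset into the search buffer:
  offset=1 (pos 6, char 'c'): match length 2
  offset=2 (pos 5, char 'c'): match length 2
  offset=3 (pos 4, char 'd'): match length 0
  offset=4 (pos 3, char 'd'): match length 0
  offset=5 (pos 2, char 'd'): match length 0
  offset=6 (pos 1, char 'c'): match length 1
  offset=7 (pos 0, char 'c'): match length 2
Longest match has length 2, found at offsets 1, 2, 7; take the smallest, offset 1.
next_char = character at position 7 + 2 = 9 -> 'e'

Best match: offset=1, length=2 (matching 'cc' starting at position 6)
LZ77 triple: (1, 2, 'e')


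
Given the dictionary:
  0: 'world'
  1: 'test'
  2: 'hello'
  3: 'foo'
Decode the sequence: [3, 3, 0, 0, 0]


Look up each index in the dictionary:
  3 -> 'foo'
  3 -> 'foo'
  0 -> 'world'
  0 -> 'world'
  0 -> 'world'

Decoded: "foo foo world world world"


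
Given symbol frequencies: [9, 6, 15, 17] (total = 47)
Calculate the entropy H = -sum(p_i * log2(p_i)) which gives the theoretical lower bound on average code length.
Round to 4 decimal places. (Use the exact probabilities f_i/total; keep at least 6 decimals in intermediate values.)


Per-symbol terms -p_i * log2(p_i) with p_i = f_i/47:
  p = 9/47 = 0.191489: log2(p) = -2.384664, -p*log2(p) = 0.456638
  p = 6/47 = 0.127660: log2(p) = -2.969626, -p*log2(p) = 0.379101
  p = 15/47 = 0.319149: log2(p) = -1.647698, -p*log2(p) = 0.525861
  p = 17/47 = 0.361702: log2(p) = -1.467126, -p*log2(p) = 0.530663
H = 0.456638 + 0.379101 + 0.525861 + 0.530663 = 1.892263

H = 1.8923 bits/symbol


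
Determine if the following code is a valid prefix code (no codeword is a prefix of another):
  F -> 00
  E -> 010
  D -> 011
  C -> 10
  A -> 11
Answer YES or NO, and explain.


Checking each pair (does one codeword prefix another?):
  F='00' vs E='010': no prefix
  F='00' vs D='011': no prefix
  F='00' vs C='10': no prefix
  F='00' vs A='11': no prefix
  E='010' vs F='00': no prefix
  E='010' vs D='011': no prefix
  E='010' vs C='10': no prefix
  E='010' vs A='11': no prefix
  D='011' vs F='00': no prefix
  D='011' vs E='010': no prefix
  D='011' vs C='10': no prefix
  D='011' vs A='11': no prefix
  C='10' vs F='00': no prefix
  C='10' vs E='010': no prefix
  C='10' vs D='011': no prefix
  C='10' vs A='11': no prefix
  A='11' vs F='00': no prefix
  A='11' vs E='010': no prefix
  A='11' vs D='011': no prefix
  A='11' vs C='10': no prefix
No violation found over all pairs.

YES -- this is a valid prefix code. No codeword is a prefix of any other codeword.


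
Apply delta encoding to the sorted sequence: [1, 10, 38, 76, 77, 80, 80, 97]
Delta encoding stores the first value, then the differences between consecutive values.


First value: 1
Deltas:
  10 - 1 = 9
  38 - 10 = 28
  76 - 38 = 38
  77 - 76 = 1
  80 - 77 = 3
  80 - 80 = 0
  97 - 80 = 17


Delta encoded: [1, 9, 28, 38, 1, 3, 0, 17]


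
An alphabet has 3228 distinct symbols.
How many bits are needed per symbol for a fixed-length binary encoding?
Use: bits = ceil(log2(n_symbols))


log2(3228) = 11.6564
Bracket: 2^11 = 2048 < 3228 <= 2^12 = 4096
So ceil(log2(3228)) = 12

bits = ceil(log2(3228)) = ceil(11.6564) = 12 bits


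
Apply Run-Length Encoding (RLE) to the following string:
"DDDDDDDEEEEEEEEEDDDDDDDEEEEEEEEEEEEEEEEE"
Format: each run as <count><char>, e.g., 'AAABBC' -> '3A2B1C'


Scanning runs left to right:
  i=0: run of 'D' x 7 -> '7D'
  i=7: run of 'E' x 9 -> '9E'
  i=16: run of 'D' x 7 -> '7D'
  i=23: run of 'E' x 17 -> '17E'

RLE = 7D9E7D17E


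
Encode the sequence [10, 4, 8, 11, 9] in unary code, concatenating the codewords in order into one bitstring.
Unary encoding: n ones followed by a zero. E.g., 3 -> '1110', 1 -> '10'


Encode each number as n ones followed by a terminating 0:
  10 -> 11111111110 (11 bits)
  4 -> 11110 (5 bits)
  8 -> 111111110 (9 bits)
  11 -> 111111111110 (12 bits)
  9 -> 1111111110 (10 bits)
Total length = 11 + 5 + 9 + 12 + 10 = 47 bits.

Unary([10, 4, 8, 11, 9]) = 11111111110111101111111101111111111101111111110 (47 bits)


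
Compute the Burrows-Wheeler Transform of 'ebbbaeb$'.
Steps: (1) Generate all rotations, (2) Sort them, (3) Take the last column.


Rotations (sorted):
  0: $ebbbaeb -> last char: b
  1: aeb$ebbb -> last char: b
  2: b$ebbbae -> last char: e
  3: baeb$ebb -> last char: b
  4: bbaeb$eb -> last char: b
  5: bbbaeb$e -> last char: e
  6: eb$ebbba -> last char: a
  7: ebbbaeb$ -> last char: $


BWT = bbebbea$


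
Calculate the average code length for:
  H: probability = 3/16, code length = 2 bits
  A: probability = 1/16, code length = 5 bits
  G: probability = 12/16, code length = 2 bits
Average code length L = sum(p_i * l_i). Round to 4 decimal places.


Weighted contributions p_i * l_i:
  H: (3/16) * 2 = 6/16
  A: (1/16) * 5 = 5/16
  G: (12/16) * 2 = 24/16
Sum = (6 + 5 + 24)/16 = 35/16

L = 35/16 = 2.1875 bits/symbol


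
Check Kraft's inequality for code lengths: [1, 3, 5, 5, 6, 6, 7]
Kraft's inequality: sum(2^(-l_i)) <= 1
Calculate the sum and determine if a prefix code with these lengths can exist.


Sum = 2^(-1) + 2^(-3) + 2^(-5) + 2^(-5) + 2^(-6) + 2^(-6) + 2^(-7)
    = 0.5 + 0.125 + 0.03125 + 0.03125 + 0.015625 + 0.015625 + 0.0078125
    = 93/128 = 0.7265625
Since 0.7265625 <= 1, Kraft's inequality IS satisfied.
A prefix code with these lengths CAN exist.

Kraft sum = 0.7265625. Satisfied.


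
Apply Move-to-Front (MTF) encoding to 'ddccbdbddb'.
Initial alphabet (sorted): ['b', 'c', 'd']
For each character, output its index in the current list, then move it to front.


MTF encoding:
'd': index 2 in ['b', 'c', 'd'] -> ['d', 'b', 'c']
'd': index 0 in ['d', 'b', 'c'] -> ['d', 'b', 'c']
'c': index 2 in ['d', 'b', 'c'] -> ['c', 'd', 'b']
'c': index 0 in ['c', 'd', 'b'] -> ['c', 'd', 'b']
'b': index 2 in ['c', 'd', 'b'] -> ['b', 'c', 'd']
'd': index 2 in ['b', 'c', 'd'] -> ['d', 'b', 'c']
'b': index 1 in ['d', 'b', 'c'] -> ['b', 'd', 'c']
'd': index 1 in ['b', 'd', 'c'] -> ['d', 'b', 'c']
'd': index 0 in ['d', 'b', 'c'] -> ['d', 'b', 'c']
'b': index 1 in ['d', 'b', 'c'] -> ['b', 'd', 'c']


Output: [2, 0, 2, 0, 2, 2, 1, 1, 0, 1]


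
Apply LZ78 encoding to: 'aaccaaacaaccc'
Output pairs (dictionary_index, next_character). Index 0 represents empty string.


LZ78 encoding steps:
Dictionary: {0: ''}
Step 1: w='' (idx 0), next='a' -> output (0, 'a'), add 'a' as idx 1
Step 2: w='a' (idx 1), next='c' -> output (1, 'c'), add 'ac' as idx 2
Step 3: w='' (idx 0), next='c' -> output (0, 'c'), add 'c' as idx 3
Step 4: w='a' (idx 1), next='a' -> output (1, 'a'), add 'aa' as idx 4
Step 5: w='ac' (idx 2), next='a' -> output (2, 'a'), add 'aca' as idx 5
Step 6: w='ac' (idx 2), next='c' -> output (2, 'c'), add 'acc' as idx 6
Step 7: w='c' (idx 3), end of input -> output (3, '')


Encoded: [(0, 'a'), (1, 'c'), (0, 'c'), (1, 'a'), (2, 'a'), (2, 'c'), (3, '')]


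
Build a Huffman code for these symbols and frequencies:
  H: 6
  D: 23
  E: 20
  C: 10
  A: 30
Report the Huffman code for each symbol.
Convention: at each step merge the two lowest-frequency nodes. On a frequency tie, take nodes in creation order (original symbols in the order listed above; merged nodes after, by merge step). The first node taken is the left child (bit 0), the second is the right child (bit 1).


Huffman tree construction:
Step 1: Merge H(6) + C(10) = 16
Step 2: Merge (H+C)(16) + E(20) = 36
Step 3: Merge D(23) + A(30) = 53
Step 4: Merge ((H+C)+E)(36) + (D+A)(53) = 89
Read each symbol's code off the tree from the root (left child = 0, right child = 1).

Codes:
  H: 000 (length 3)
  D: 10 (length 2)
  E: 01 (length 2)
  C: 001 (length 3)
  A: 11 (length 2)
Average code length: 194/89 = 2.1798 bits/symbol


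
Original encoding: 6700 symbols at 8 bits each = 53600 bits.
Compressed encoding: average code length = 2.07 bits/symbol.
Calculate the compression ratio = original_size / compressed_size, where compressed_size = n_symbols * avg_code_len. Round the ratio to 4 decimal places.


original_size = n_symbols * orig_bits = 6700 * 8 = 53600 bits
compressed_size = n_symbols * avg_code_len = 6700 * 2.07 = 13869.0 bits
ratio = original_size / compressed_size = 53600 / 13869.0 = 3.8647

Compression ratio = 3.8647


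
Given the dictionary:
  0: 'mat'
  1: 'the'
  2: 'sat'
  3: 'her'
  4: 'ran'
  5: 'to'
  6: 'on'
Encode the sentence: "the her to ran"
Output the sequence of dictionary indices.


Look up each word in the dictionary:
  'the' -> 1
  'her' -> 3
  'to' -> 5
  'ran' -> 4

Encoded: [1, 3, 5, 4]


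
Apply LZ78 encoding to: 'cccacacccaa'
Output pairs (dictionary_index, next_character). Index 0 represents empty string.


LZ78 encoding steps:
Dictionary: {0: ''}
Step 1: w='' (idx 0), next='c' -> output (0, 'c'), add 'c' as idx 1
Step 2: w='c' (idx 1), next='c' -> output (1, 'c'), add 'cc' as idx 2
Step 3: w='' (idx 0), next='a' -> output (0, 'a'), add 'a' as idx 3
Step 4: w='c' (idx 1), next='a' -> output (1, 'a'), add 'ca' as idx 4
Step 5: w='cc' (idx 2), next='c' -> output (2, 'c'), add 'ccc' as idx 5
Step 6: w='a' (idx 3), next='a' -> output (3, 'a'), add 'aa' as idx 6


Encoded: [(0, 'c'), (1, 'c'), (0, 'a'), (1, 'a'), (2, 'c'), (3, 'a')]


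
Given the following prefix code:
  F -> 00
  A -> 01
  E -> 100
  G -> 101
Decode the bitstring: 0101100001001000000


Decoding step by step:
Bits 01 -> A
Bits 01 -> A
Bits 100 -> E
Bits 00 -> F
Bits 100 -> E
Bits 100 -> E
Bits 00 -> F
Bits 00 -> F


Decoded message: AAEFEEFF


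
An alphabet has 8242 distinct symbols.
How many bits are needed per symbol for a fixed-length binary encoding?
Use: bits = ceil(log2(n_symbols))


log2(8242) = 13.0088
Bracket: 2^13 = 8192 < 8242 <= 2^14 = 16384
So ceil(log2(8242)) = 14

bits = ceil(log2(8242)) = ceil(13.0088) = 14 bits


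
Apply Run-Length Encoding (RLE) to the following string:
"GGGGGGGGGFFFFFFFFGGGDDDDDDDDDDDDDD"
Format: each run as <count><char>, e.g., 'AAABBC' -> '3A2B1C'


Scanning runs left to right:
  i=0: run of 'G' x 9 -> '9G'
  i=9: run of 'F' x 8 -> '8F'
  i=17: run of 'G' x 3 -> '3G'
  i=20: run of 'D' x 14 -> '14D'

RLE = 9G8F3G14D


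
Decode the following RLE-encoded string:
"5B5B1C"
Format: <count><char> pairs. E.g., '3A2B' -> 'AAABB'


Expanding each <count><char> pair:
  5B -> 'BBBBB'
  5B -> 'BBBBB'
  1C -> 'C'

Decoded = BBBBBBBBBBC


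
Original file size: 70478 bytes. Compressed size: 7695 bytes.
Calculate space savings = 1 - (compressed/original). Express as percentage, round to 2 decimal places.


ratio = compressed/original = 7695/70478 = 0.109183
savings = 1 - ratio = 1 - 0.109183 = 0.890817
as a percentage: 0.890817 * 100 = 89.08%

Space savings = 1 - 7695/70478 = 89.08%


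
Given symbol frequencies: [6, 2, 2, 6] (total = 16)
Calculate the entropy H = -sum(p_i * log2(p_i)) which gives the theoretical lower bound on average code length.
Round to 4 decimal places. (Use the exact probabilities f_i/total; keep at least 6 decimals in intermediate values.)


Per-symbol terms -p_i * log2(p_i) with p_i = f_i/16:
  p = 6/16 = 0.375000: log2(p) = -1.415037, -p*log2(p) = 0.530639
  p = 2/16 = 0.125000: log2(p) = -3.000000, -p*log2(p) = 0.375000
  p = 2/16 = 0.125000: log2(p) = -3.000000, -p*log2(p) = 0.375000
  p = 6/16 = 0.375000: log2(p) = -1.415037, -p*log2(p) = 0.530639
H = 0.530639 + 0.375000 + 0.375000 + 0.530639 = 1.811278

H = 1.8113 bits/symbol


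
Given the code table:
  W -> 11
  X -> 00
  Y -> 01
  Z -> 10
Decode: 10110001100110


Decoding:
10 -> Z
11 -> W
00 -> X
01 -> Y
10 -> Z
01 -> Y
10 -> Z


Result: ZWXYZYZ


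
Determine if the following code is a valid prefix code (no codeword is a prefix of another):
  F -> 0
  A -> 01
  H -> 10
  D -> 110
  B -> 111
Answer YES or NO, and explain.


Checking each pair (does one codeword prefix another?):
  F='0' vs A='01': prefix -- VIOLATION

NO -- this is NOT a valid prefix code. F (0) is a prefix of A (01).


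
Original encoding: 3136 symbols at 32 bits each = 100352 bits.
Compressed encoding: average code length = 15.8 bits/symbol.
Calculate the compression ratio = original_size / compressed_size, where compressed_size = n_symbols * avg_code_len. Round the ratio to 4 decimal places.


original_size = n_symbols * orig_bits = 3136 * 32 = 100352 bits
compressed_size = n_symbols * avg_code_len = 3136 * 15.8 = 49548.8 bits
ratio = original_size / compressed_size = 100352 / 49548.8 = 2.0253

Compression ratio = 2.0253


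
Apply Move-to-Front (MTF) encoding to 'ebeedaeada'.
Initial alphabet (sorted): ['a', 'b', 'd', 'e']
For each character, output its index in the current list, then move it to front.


MTF encoding:
'e': index 3 in ['a', 'b', 'd', 'e'] -> ['e', 'a', 'b', 'd']
'b': index 2 in ['e', 'a', 'b', 'd'] -> ['b', 'e', 'a', 'd']
'e': index 1 in ['b', 'e', 'a', 'd'] -> ['e', 'b', 'a', 'd']
'e': index 0 in ['e', 'b', 'a', 'd'] -> ['e', 'b', 'a', 'd']
'd': index 3 in ['e', 'b', 'a', 'd'] -> ['d', 'e', 'b', 'a']
'a': index 3 in ['d', 'e', 'b', 'a'] -> ['a', 'd', 'e', 'b']
'e': index 2 in ['a', 'd', 'e', 'b'] -> ['e', 'a', 'd', 'b']
'a': index 1 in ['e', 'a', 'd', 'b'] -> ['a', 'e', 'd', 'b']
'd': index 2 in ['a', 'e', 'd', 'b'] -> ['d', 'a', 'e', 'b']
'a': index 1 in ['d', 'a', 'e', 'b'] -> ['a', 'd', 'e', 'b']


Output: [3, 2, 1, 0, 3, 3, 2, 1, 2, 1]


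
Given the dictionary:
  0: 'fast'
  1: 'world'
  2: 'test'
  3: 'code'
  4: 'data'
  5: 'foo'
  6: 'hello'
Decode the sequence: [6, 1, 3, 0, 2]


Look up each index in the dictionary:
  6 -> 'hello'
  1 -> 'world'
  3 -> 'code'
  0 -> 'fast'
  2 -> 'test'

Decoded: "hello world code fast test"


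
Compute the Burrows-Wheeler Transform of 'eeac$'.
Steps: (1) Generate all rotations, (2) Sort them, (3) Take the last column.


Rotations (sorted):
  0: $eeac -> last char: c
  1: ac$ee -> last char: e
  2: c$eea -> last char: a
  3: eac$e -> last char: e
  4: eeac$ -> last char: $


BWT = ceae$


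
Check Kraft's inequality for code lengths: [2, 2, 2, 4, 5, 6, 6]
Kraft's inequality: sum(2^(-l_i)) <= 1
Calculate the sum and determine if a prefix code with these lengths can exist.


Sum = 2^(-2) + 2^(-2) + 2^(-2) + 2^(-4) + 2^(-5) + 2^(-6) + 2^(-6)
    = 0.25 + 0.25 + 0.25 + 0.0625 + 0.03125 + 0.015625 + 0.015625
    = 56/64 = 0.875
Since 0.875 <= 1, Kraft's inequality IS satisfied.
A prefix code with these lengths CAN exist.

Kraft sum = 0.875. Satisfied.


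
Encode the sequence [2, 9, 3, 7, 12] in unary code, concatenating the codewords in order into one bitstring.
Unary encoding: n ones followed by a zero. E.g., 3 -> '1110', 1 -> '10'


Encode each number as n ones followed by a terminating 0:
  2 -> 110 (3 bits)
  9 -> 1111111110 (10 bits)
  3 -> 1110 (4 bits)
  7 -> 11111110 (8 bits)
  12 -> 1111111111110 (13 bits)
Total length = 3 + 10 + 4 + 8 + 13 = 38 bits.

Unary([2, 9, 3, 7, 12]) = 11011111111101110111111101111111111110 (38 bits)


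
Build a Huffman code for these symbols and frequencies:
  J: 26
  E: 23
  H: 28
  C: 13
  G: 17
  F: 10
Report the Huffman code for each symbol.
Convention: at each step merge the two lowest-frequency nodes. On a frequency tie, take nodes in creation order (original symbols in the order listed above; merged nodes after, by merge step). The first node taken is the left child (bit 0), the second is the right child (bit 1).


Huffman tree construction:
Step 1: Merge F(10) + C(13) = 23
Step 2: Merge G(17) + E(23) = 40
Step 3: Merge (F+C)(23) + J(26) = 49
Step 4: Merge H(28) + (G+E)(40) = 68
Step 5: Merge ((F+C)+J)(49) + (H+(G+E))(68) = 117
Read each symbol's code off the tree from the root (left child = 0, right child = 1).

Codes:
  J: 01 (length 2)
  E: 111 (length 3)
  H: 10 (length 2)
  C: 001 (length 3)
  G: 110 (length 3)
  F: 000 (length 3)
Average code length: 297/117 = 2.5385 bits/symbol


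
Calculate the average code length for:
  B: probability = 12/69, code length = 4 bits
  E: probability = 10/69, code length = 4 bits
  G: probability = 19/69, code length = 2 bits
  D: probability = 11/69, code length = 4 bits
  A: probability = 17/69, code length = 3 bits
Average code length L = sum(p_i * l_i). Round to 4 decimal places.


Weighted contributions p_i * l_i:
  B: (12/69) * 4 = 48/69
  E: (10/69) * 4 = 40/69
  G: (19/69) * 2 = 38/69
  D: (11/69) * 4 = 44/69
  A: (17/69) * 3 = 51/69
Sum = (48 + 40 + 38 + 44 + 51)/69 = 221/69

L = 221/69 = 3.2029 bits/symbol


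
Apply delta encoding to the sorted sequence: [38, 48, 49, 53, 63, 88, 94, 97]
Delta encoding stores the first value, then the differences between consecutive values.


First value: 38
Deltas:
  48 - 38 = 10
  49 - 48 = 1
  53 - 49 = 4
  63 - 53 = 10
  88 - 63 = 25
  94 - 88 = 6
  97 - 94 = 3


Delta encoded: [38, 10, 1, 4, 10, 25, 6, 3]


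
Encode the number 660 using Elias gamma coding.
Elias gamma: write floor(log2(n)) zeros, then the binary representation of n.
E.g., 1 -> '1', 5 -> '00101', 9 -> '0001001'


num_bits = floor(log2(660)) + 1 = 10
leading_zeros = num_bits - 1 = 9
binary(660) = 1010010100

Elias gamma(660) = '000000000' + '1010010100' = 0000000001010010100 (19 bits)


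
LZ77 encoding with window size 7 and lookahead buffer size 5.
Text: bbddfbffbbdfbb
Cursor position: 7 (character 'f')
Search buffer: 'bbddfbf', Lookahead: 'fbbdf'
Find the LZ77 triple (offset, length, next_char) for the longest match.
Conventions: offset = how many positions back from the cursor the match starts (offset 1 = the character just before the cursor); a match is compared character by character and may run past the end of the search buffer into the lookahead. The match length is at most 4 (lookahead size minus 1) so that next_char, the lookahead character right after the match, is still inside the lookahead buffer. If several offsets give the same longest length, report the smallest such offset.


Try each offset into the search buffer:
  offset=1 (pos 6, char 'f'): match length 1
  offset=2 (pos 5, char 'b'): match length 0
  offset=3 (pos 4, char 'f'): match length 2
  offset=4 (pos 3, char 'd'): match length 0
  offset=5 (pos 2, char 'd'): match length 0
  offset=6 (pos 1, char 'b'): match length 0
  offset=7 (pos 0, char 'b'): match length 0
Longest match has length 2 at offset 3.
next_char = character at position 7 + 2 = 9 -> 'b'

Best match: offset=3, length=2 (matching 'fb' starting at position 4)
LZ77 triple: (3, 2, 'b')


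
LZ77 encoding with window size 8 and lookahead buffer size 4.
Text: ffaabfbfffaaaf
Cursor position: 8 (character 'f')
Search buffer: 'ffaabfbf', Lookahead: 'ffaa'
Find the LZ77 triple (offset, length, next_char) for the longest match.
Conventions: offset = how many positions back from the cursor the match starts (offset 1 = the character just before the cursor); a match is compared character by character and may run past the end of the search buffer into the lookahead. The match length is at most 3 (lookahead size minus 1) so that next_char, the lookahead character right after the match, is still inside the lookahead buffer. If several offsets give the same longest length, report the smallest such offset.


Try each offset into the search buffer:
  offset=1 (pos 7, char 'f'): match length 2
  offset=2 (pos 6, char 'b'): match length 0
  offset=3 (pos 5, char 'f'): match length 1
  offset=4 (pos 4, char 'b'): match length 0
  offset=5 (pos 3, char 'a'): match length 0
  offset=6 (pos 2, char 'a'): match length 0
  offset=7 (pos 1, char 'f'): match length 1
  offset=8 (pos 0, char 'f'): match length 3
Longest match has length 3 at offset 8.
next_char = character at position 8 + 3 = 11 -> 'a'

Best match: offset=8, length=3 (matching 'ffa' starting at position 0)
LZ77 triple: (8, 3, 'a')
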